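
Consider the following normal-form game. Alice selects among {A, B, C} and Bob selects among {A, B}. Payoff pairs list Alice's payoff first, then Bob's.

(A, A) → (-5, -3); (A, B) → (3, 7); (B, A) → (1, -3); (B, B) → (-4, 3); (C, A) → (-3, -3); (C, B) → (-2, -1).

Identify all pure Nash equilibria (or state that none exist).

(A, B)

A profile is a Nash equilibrium when each player is best-responding to the other.
Alice's best responses — vs A: B (payoff 1); vs B: A (payoff 3).
Bob's best responses — vs A: B (payoff 7); vs B: B (payoff 3); vs C: B (payoff -1).
The only mutual best response is (A, B); neither player gains by switching there.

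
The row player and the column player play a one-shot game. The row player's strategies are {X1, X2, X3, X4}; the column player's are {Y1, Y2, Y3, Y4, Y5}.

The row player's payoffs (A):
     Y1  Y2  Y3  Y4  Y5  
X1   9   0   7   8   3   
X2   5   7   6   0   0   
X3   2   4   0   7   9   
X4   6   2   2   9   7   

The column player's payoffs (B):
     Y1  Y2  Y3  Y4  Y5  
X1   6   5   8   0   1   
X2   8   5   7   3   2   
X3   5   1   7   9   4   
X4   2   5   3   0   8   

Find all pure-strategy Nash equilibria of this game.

(X1, Y3)

Check mutual best responses: a cell is a NE iff neither player can gain by unilaterally deviating.
The row player's best responses — vs Y1: X1 (payoff 9); vs Y2: X2 (payoff 7); vs Y3: X1 (payoff 7); vs Y4: X4 (payoff 9); vs Y5: X3 (payoff 9).
The column player's best responses — vs X1: Y3 (payoff 8); vs X2: Y1 (payoff 8); vs X3: Y4 (payoff 9); vs X4: Y5 (payoff 8).
The only mutual best response is (X1, Y3); neither player gains by switching there.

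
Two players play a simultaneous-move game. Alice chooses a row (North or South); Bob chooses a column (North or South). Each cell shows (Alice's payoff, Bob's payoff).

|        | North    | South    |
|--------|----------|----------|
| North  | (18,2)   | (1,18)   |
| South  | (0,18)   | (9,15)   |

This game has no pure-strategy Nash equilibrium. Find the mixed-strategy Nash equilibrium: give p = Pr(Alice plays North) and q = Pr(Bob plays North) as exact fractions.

p = 3/19, q = 4/13

In a mixed NE each player is indifferent between their pure strategies, so the opponent's mix sets the indifference.
Bob indifferent between North and South: p·2 + (1−p)·18 = p·18 + (1−p)·15 ⟹ 18 + (-16)p = 15 + 3p ⟹ p = 3/19.
Alice indifferent between North and South: q·18 + (1−q)·1 = q·0 + (1−q)·9 ⟹ 1 + 17q = 9 + (-9)q ⟹ q = 4/13.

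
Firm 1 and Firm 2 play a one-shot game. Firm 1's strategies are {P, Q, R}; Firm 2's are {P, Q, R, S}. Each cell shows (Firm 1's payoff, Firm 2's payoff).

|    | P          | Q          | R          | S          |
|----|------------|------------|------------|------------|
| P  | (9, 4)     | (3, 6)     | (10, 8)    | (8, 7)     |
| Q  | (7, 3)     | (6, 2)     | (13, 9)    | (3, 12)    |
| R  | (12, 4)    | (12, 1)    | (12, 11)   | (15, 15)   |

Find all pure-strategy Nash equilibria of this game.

A profile is a Nash equilibrium when each player is best-responding to the other.
Firm 1's best responses — vs P: R (payoff 12); vs Q: R (payoff 12); vs R: Q (payoff 13); vs S: R (payoff 15).
Firm 2's best responses — vs P: R (payoff 8); vs Q: S (payoff 12); vs R: S (payoff 15).
The only mutual best response is (R, S); neither player gains by switching there.

(R, S)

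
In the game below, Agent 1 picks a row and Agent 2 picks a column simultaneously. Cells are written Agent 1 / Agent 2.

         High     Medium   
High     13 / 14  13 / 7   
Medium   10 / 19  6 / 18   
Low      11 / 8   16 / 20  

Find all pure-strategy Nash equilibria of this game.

(High, High) and (Low, Medium)

A profile is a Nash equilibrium when each player is best-responding to the other.
Agent 1's best responses — vs High: High (payoff 13); vs Medium: Low (payoff 16).
Agent 2's best responses — vs High: High (payoff 14); vs Medium: High (payoff 19); vs Low: Medium (payoff 20).
Mutual best responses occur at (High, High) and (Low, Medium); at each, neither player gains by switching.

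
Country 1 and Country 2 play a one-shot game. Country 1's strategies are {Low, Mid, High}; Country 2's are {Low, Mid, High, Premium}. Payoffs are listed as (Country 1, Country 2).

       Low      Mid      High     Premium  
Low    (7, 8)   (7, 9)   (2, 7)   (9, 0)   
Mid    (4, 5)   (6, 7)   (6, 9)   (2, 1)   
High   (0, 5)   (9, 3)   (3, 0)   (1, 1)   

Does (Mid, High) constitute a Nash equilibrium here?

Yes

Holding Country 2 at High: Country 1 gets 6 from Mid, versus 2 from Low, 3 from High. No profitable deviation for Country 1.
Holding Country 1 at Mid: Country 2 gets 9 from High, versus 5 from Low, 7 from Mid, 1 from Premium. No profitable deviation for Country 2 either.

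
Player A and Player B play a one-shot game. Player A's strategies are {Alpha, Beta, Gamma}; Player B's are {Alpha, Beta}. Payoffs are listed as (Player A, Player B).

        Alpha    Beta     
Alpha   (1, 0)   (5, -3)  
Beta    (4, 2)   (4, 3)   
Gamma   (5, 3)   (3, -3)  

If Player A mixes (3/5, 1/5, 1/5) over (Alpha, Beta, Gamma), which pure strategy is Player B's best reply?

Alpha

Compute Player B's expected payoff from each pure strategy against the given mix.
Alpha: (3/5)·0 + (1/5)·2 + (1/5)·3 = 1
Beta: (3/5)·(-3) + (1/5)·3 + (1/5)·(-3) = -9/5
Highest expected payoff is 1, from Alpha.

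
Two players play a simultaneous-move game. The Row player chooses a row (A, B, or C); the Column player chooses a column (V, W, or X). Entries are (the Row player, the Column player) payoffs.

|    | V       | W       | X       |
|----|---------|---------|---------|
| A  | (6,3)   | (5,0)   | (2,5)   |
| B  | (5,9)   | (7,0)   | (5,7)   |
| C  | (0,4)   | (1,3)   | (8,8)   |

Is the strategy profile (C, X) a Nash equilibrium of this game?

Holding the Column player at X: the Row player gets 8 from C, versus 2 from A, 5 from B. No profitable deviation for the Row player.
Holding the Row player at C: the Column player gets 8 from X, versus 4 from V, 3 from W. No profitable deviation for the Column player either.

Yes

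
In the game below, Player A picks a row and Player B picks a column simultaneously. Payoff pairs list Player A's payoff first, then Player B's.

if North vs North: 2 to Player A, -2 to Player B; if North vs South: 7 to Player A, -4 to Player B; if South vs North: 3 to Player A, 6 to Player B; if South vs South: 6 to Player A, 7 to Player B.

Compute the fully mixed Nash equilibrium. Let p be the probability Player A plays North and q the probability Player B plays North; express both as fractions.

p = 1/3, q = 1/2

In a mixed NE each player is indifferent between their pure strategies, so the opponent's mix sets the indifference.
Player B indifferent between North and South: p·(-2) + (1−p)·6 = p·(-4) + (1−p)·7 ⟹ 6 + (-8)p = 7 + (-11)p ⟹ p = 1/3.
Player A indifferent between North and South: q·2 + (1−q)·7 = q·3 + (1−q)·6 ⟹ 7 + (-5)q = 6 + (-3)q ⟹ q = 1/2.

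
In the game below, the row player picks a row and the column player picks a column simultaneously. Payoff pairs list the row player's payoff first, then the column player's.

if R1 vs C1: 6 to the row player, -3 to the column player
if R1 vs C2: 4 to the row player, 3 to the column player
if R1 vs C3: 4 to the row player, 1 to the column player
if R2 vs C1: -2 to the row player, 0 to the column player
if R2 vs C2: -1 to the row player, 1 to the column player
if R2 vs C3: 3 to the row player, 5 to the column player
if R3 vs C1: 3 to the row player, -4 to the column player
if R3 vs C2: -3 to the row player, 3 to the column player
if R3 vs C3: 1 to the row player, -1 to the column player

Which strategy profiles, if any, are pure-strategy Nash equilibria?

(R1, C2)

Find each player's best response to every opponent strategy; NE are the intersections.
The row player's best responses — vs C1: R1 (payoff 6); vs C2: R1 (payoff 4); vs C3: R1 (payoff 4).
The column player's best responses — vs R1: C2 (payoff 3); vs R2: C3 (payoff 5); vs R3: C2 (payoff 3).
The only mutual best response is (R1, C2); neither player gains by switching there.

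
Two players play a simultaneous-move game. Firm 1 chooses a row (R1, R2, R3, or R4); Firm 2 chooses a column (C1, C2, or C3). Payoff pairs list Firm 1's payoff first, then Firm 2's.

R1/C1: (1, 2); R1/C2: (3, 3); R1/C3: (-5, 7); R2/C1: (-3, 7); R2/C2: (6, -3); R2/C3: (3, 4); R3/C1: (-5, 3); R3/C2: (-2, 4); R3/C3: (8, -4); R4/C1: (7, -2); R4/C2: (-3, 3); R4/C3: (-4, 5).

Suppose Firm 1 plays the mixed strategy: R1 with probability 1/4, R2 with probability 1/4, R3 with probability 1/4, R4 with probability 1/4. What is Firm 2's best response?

Firm 2's best reply maximizes expected payoff against the mix.
C1: (1/4)·2 + (1/4)·7 + (1/4)·3 + (1/4)·(-2) = 5/2
C2: (1/4)·3 + (1/4)·(-3) + (1/4)·4 + (1/4)·3 = 7/4
C3: (1/4)·7 + (1/4)·4 + (1/4)·(-4) + (1/4)·5 = 3
Highest expected payoff is 3, from C3.

C3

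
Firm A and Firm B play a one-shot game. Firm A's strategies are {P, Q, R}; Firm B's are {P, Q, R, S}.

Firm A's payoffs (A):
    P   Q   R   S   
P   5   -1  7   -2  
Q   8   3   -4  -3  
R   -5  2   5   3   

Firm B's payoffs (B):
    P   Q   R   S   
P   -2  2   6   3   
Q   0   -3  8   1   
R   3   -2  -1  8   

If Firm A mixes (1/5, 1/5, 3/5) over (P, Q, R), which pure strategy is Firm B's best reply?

S

Compute Firm B's expected payoff from each pure strategy against the given mix.
P: (1/5)·(-2) + (1/5)·0 + (3/5)·3 = 7/5
Q: (1/5)·2 + (1/5)·(-3) + (3/5)·(-2) = -7/5
R: (1/5)·6 + (1/5)·8 + (3/5)·(-1) = 11/5
S: (1/5)·3 + (1/5)·1 + (3/5)·8 = 28/5
Highest expected payoff is 28/5, from S.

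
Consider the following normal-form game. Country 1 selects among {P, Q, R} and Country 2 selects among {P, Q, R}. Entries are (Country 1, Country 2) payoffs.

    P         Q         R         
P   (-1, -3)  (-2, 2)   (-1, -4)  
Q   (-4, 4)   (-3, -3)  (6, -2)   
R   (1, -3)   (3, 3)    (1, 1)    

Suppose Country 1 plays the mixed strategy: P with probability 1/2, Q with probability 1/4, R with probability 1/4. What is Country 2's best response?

Q

Compute Country 2's expected payoff from each pure strategy against the given mix.
P: (1/2)·(-3) + (1/4)·4 + (1/4)·(-3) = -5/4
Q: (1/2)·2 + (1/4)·(-3) + (1/4)·3 = 1
R: (1/2)·(-4) + (1/4)·(-2) + (1/4)·1 = -9/4
Highest expected payoff is 1, from Q.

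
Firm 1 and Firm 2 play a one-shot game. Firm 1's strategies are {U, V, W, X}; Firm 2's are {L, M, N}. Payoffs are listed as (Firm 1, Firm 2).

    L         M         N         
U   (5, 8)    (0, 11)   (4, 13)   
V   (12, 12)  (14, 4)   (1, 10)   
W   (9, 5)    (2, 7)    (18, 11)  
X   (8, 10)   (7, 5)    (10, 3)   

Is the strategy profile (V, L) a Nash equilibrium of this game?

Holding Firm 2 at L: Firm 1 gets 12 from V, versus 5 from U, 9 from W, 8 from X. No profitable deviation for Firm 1.
Holding Firm 1 at V: Firm 2 gets 12 from L, versus 4 from M, 10 from N. No profitable deviation for Firm 2 either.

Yes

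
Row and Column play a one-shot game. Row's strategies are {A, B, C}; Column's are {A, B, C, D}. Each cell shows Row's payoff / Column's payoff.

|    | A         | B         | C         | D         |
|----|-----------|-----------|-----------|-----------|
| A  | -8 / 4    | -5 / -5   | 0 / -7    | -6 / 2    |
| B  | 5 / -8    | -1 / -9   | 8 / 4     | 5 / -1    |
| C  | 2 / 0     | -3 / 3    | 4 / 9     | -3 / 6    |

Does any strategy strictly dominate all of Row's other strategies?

A strategy is strictly dominant if it gives Row a strictly higher payoff than every other strategy, against every choice by the opponent.
B strictly dominates: vs A: 5 > each of {-8, 2}; vs B: -1 > each of {-5, -3}; vs C: 8 > each of {0, 4}; vs D: 5 > each of {-6, -3}.

B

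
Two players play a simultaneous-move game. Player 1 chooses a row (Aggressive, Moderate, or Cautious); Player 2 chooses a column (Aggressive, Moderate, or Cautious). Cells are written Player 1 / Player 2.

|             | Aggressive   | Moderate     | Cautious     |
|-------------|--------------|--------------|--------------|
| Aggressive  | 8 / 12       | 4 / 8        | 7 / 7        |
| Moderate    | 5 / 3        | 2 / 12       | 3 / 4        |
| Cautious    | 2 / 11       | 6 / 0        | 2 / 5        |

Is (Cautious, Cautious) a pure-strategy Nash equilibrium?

Holding Player 2 at Cautious: Player 1 gets 2 from Cautious but could get 7 by switching to Aggressive. Player 1 has a profitable deviation.

No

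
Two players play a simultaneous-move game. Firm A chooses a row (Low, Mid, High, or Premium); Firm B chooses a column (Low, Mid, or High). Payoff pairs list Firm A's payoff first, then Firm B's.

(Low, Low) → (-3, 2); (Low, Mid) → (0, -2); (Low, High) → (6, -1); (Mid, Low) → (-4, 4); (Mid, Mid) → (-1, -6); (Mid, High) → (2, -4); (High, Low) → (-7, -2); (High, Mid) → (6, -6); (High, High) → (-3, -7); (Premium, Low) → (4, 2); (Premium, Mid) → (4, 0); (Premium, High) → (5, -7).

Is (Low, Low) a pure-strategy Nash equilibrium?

No

Holding Firm B at Low: Firm A gets -3 from Low but could get 4 by switching to Premium. Firm A has a profitable deviation.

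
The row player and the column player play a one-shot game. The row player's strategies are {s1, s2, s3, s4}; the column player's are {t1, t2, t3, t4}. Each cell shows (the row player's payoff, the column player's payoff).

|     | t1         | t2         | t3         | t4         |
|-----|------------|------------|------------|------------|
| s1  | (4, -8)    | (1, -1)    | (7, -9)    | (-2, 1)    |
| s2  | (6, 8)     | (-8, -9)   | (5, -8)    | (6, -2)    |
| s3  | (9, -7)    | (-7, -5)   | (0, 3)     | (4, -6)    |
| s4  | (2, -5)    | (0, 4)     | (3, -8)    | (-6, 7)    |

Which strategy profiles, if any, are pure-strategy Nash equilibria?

A profile is a Nash equilibrium when each player is best-responding to the other.
The row player's best responses — vs t1: s3 (payoff 9); vs t2: s1 (payoff 1); vs t3: s1 (payoff 7); vs t4: s2 (payoff 6).
The column player's best responses — vs s1: t4 (payoff 1); vs s2: t1 (payoff 8); vs s3: t3 (payoff 3); vs s4: t4 (payoff 7).
No cell has both players best-responding. For instance, the row player's best reply to t4 is s2, but against s2 the column player prefers t1 over t4.

None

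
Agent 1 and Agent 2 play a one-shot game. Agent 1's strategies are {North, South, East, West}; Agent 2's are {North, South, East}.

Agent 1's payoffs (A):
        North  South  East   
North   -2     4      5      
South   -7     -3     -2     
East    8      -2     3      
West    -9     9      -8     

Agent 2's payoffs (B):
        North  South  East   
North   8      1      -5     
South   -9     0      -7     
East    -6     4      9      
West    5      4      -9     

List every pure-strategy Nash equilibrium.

None

Find each player's best response to every opponent strategy; NE are the intersections.
Agent 1's best responses — vs North: East (payoff 8); vs South: West (payoff 9); vs East: North (payoff 5).
Agent 2's best responses — vs North: North (payoff 8); vs South: South (payoff 0); vs East: East (payoff 9); vs West: North (payoff 5).
No cell has both players best-responding. For instance, Agent 1's best reply to South is West, but against West Agent 2 prefers North over South.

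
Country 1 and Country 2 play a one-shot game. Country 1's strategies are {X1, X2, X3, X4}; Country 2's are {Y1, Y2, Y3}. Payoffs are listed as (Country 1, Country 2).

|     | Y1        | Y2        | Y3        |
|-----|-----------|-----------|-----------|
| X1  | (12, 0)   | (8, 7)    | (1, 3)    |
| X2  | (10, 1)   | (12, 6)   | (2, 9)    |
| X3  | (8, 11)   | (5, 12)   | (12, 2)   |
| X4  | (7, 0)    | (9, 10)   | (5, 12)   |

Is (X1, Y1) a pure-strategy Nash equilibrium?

Holding Country 2 at Y1: Country 1 gets 12 from X1, versus 10 from X2, 8 from X3, 7 from X4. No profitable deviation for Country 1.
Holding Country 1 at X1: Country 2 gets 0 from Y1 but could get 7 by switching to Y2. Country 2 has a profitable deviation.

No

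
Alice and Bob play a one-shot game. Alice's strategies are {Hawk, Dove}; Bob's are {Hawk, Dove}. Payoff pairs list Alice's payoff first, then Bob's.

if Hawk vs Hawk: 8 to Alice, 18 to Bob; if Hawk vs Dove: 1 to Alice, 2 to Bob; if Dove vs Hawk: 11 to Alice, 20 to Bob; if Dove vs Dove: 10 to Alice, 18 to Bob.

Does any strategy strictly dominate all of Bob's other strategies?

Check whether one of Bob's strategies beats all alternatives regardless of what the opponent does.
Hawk strictly dominates: vs Hawk: 18 > 2; vs Dove: 20 > 18.

Hawk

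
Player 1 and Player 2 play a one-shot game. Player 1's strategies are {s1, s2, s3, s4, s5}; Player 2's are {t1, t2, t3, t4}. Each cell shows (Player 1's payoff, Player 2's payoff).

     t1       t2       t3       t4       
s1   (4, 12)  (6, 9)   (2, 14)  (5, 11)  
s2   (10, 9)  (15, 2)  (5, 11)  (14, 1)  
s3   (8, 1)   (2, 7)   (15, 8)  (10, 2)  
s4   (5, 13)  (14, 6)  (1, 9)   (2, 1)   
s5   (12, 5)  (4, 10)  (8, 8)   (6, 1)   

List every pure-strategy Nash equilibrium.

(s3, t3)

Find each player's best response to every opponent strategy; NE are the intersections.
Player 1's best responses — vs t1: s5 (payoff 12); vs t2: s2 (payoff 15); vs t3: s3 (payoff 15); vs t4: s2 (payoff 14).
Player 2's best responses — vs s1: t3 (payoff 14); vs s2: t3 (payoff 11); vs s3: t3 (payoff 8); vs s4: t1 (payoff 13); vs s5: t2 (payoff 10).
The only mutual best response is (s3, t3); neither player gains by switching there.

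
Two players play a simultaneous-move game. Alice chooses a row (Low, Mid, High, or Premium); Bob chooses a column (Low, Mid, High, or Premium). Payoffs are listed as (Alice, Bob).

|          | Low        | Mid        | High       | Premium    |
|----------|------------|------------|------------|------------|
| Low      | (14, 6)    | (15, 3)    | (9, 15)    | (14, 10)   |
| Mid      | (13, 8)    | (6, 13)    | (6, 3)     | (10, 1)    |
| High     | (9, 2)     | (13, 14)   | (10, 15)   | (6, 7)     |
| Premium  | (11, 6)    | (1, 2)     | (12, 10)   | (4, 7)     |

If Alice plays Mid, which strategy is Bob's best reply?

With Alice fixed at Mid, Bob's payoffs are: Low → 8, Mid → 13, High → 3, Premium → 1.
The maximum is 13, achieved by Mid.

Mid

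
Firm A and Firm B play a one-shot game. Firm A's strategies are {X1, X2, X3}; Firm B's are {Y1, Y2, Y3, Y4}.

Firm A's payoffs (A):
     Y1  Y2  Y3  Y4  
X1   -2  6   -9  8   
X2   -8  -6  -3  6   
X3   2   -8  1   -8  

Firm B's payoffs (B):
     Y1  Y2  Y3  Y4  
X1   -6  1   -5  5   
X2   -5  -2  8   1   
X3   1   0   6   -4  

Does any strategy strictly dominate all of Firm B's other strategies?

A strategy is strictly dominant if it gives Firm B a strictly higher payoff than every other strategy, against every choice by the opponent.
Y1 is not dominant: against X1, Y2 gives 1 > -6.
Y2 is not dominant: against X1, Y4 gives 5 > 1.
Y3 is not dominant: against X1, Y2 gives 1 > -5.
Y4 is not dominant: against X2, Y3 gives 8 > 1.
No single strategy is best against every opponent action.

None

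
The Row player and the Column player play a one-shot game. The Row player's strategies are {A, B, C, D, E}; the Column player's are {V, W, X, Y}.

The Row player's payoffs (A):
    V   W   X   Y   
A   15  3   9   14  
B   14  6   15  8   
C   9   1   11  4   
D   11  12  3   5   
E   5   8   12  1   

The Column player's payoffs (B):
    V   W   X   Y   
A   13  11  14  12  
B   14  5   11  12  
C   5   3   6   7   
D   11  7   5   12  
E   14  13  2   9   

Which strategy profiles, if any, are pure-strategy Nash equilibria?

Find each player's best response to every opponent strategy; NE are the intersections.
The Row player's best responses — vs V: A (payoff 15); vs W: D (payoff 12); vs X: B (payoff 15); vs Y: A (payoff 14).
The Column player's best responses — vs A: X (payoff 14); vs B: V (payoff 14); vs C: Y (payoff 7); vs D: Y (payoff 12); vs E: V (payoff 14).
No cell has both players best-responding. For instance, the Row player's best reply to W is D, but against D the Column player prefers Y over W.

There is no pure-strategy Nash equilibrium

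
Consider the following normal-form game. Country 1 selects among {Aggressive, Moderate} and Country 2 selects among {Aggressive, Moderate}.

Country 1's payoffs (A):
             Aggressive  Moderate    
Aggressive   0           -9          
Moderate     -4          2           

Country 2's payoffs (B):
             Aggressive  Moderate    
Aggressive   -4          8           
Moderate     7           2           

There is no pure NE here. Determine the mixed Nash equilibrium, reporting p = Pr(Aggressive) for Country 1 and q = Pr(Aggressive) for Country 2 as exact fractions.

p = 5/17, q = 11/15

Each player's mixing probability is pinned down by making the *other* player indifferent.
Country 2 indifferent between Aggressive and Moderate: p·(-4) + (1−p)·7 = p·8 + (1−p)·2 ⟹ 7 + (-11)p = 2 + 6p ⟹ p = 5/17.
Country 1 indifferent between Aggressive and Moderate: q·0 + (1−q)·(-9) = q·(-4) + (1−q)·2 ⟹ (-9) + 9q = 2 + (-6)q ⟹ q = 11/15.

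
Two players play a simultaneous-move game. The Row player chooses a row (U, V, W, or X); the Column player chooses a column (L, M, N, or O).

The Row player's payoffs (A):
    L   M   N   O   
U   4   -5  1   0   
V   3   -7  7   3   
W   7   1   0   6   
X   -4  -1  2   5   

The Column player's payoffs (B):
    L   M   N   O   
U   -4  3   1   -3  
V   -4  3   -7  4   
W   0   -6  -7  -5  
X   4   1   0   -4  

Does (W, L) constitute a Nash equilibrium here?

Holding the Column player at L: the Row player gets 7 from W, versus 4 from U, 3 from V, -4 from X. No profitable deviation for the Row player.
Holding the Row player at W: the Column player gets 0 from L, versus -6 from M, -7 from N, -5 from O. No profitable deviation for the Column player either.

Yes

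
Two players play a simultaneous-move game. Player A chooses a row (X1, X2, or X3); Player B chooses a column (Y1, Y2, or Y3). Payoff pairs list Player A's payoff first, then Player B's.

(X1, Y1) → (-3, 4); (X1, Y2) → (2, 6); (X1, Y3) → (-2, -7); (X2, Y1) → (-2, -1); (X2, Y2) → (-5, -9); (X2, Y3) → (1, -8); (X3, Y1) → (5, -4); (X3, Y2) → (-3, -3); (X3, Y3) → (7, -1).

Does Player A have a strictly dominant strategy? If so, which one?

No strictly dominant strategy

Check whether one of Player A's strategies beats all alternatives regardless of what the opponent does.
X1 is not dominant: against Y1, X2 gives -2 > -3.
X2 is not dominant: against Y1, X3 gives 5 > -2.
X3 is not dominant: against Y2, X1 gives 2 > -3.
No single strategy is best against every opponent action.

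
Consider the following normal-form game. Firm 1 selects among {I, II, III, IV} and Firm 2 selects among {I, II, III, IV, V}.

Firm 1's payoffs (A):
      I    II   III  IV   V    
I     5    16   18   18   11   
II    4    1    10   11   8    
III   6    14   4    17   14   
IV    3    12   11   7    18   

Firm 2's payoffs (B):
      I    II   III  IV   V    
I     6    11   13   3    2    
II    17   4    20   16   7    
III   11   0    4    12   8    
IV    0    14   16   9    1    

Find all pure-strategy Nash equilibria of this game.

(I, III)

A profile is a Nash equilibrium when each player is best-responding to the other.
Firm 1's best responses — vs I: III (payoff 6); vs II: I (payoff 16); vs III: I (payoff 18); vs IV: I (payoff 18); vs V: IV (payoff 18).
Firm 2's best responses — vs I: III (payoff 13); vs II: III (payoff 20); vs III: IV (payoff 12); vs IV: III (payoff 16).
The only mutual best response is (I, III); neither player gains by switching there.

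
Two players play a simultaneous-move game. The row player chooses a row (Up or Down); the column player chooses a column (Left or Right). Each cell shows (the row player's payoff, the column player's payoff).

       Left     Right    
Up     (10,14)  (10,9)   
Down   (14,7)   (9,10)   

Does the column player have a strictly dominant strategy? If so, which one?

A strategy is strictly dominant if it gives the column player a strictly higher payoff than every other strategy, against every choice by the opponent.
Left is not dominant: against Down, Right gives 10 > 7.
Right is not dominant: against Up, Left gives 14 > 9.
No single strategy is best against every opponent action.

None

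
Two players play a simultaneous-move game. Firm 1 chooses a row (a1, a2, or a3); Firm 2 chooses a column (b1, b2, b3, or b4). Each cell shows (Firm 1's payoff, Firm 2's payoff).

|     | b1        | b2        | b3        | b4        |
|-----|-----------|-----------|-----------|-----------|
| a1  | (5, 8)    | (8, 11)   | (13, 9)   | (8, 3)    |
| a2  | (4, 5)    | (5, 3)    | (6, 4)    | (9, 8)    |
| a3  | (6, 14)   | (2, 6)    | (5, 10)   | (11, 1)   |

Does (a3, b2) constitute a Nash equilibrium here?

No

Holding Firm 2 at b2: Firm 1 gets 2 from a3 but could get 8 by switching to a1. Firm 1 has a profitable deviation.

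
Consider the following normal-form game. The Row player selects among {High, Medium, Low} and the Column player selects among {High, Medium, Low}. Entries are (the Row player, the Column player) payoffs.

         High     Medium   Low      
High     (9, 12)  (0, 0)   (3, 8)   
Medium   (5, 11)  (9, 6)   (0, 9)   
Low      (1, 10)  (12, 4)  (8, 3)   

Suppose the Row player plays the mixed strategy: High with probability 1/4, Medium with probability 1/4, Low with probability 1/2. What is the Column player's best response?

High

Compute the Column player's expected payoff from each pure strategy against the given mix.
High: (1/4)·12 + (1/4)·11 + (1/2)·10 = 43/4
Medium: (1/4)·0 + (1/4)·6 + (1/2)·4 = 7/2
Low: (1/4)·8 + (1/4)·9 + (1/2)·3 = 23/4
Highest expected payoff is 43/4, from High.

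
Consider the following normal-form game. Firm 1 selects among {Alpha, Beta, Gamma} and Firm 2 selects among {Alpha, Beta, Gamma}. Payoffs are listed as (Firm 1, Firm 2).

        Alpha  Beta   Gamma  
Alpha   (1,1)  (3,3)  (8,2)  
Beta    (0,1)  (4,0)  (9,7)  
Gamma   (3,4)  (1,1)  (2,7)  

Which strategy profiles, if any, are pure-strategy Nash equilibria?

(Beta, Gamma)

Check mutual best responses: a cell is a NE iff neither player can gain by unilaterally deviating.
Firm 1's best responses — vs Alpha: Gamma (payoff 3); vs Beta: Beta (payoff 4); vs Gamma: Beta (payoff 9).
Firm 2's best responses — vs Alpha: Beta (payoff 3); vs Beta: Gamma (payoff 7); vs Gamma: Gamma (payoff 7).
The only mutual best response is (Beta, Gamma); neither player gains by switching there.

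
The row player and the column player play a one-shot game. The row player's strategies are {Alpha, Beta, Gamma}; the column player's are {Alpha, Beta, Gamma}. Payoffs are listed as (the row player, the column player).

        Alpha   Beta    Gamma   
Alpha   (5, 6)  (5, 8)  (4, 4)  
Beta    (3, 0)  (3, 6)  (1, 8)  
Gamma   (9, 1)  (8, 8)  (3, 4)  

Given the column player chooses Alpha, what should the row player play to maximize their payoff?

With the column player fixed at Alpha, the row player's payoffs are: Alpha → 5, Beta → 3, Gamma → 9.
The maximum is 9, achieved by Gamma.

Gamma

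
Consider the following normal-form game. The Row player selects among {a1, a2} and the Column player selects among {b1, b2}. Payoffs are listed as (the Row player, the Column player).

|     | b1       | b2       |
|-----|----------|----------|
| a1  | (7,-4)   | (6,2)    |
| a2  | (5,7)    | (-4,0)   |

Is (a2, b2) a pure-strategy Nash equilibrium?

No

Holding the Column player at b2: the Row player gets -4 from a2 but could get 6 by switching to a1. The Row player has a profitable deviation.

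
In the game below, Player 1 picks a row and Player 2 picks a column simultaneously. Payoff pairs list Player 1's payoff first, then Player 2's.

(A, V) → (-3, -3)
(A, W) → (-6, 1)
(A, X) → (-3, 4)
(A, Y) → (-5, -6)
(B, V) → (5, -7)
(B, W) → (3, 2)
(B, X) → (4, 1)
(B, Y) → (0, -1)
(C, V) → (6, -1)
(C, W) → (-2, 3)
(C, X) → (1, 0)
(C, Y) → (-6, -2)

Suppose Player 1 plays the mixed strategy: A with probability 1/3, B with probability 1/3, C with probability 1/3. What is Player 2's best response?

W

Player 2's best reply maximizes expected payoff against the mix.
V: (1/3)·(-3) + (1/3)·(-7) + (1/3)·(-1) = -11/3
W: (1/3)·1 + (1/3)·2 + (1/3)·3 = 2
X: (1/3)·4 + (1/3)·1 + (1/3)·0 = 5/3
Y: (1/3)·(-6) + (1/3)·(-1) + (1/3)·(-2) = -3
Highest expected payoff is 2, from W.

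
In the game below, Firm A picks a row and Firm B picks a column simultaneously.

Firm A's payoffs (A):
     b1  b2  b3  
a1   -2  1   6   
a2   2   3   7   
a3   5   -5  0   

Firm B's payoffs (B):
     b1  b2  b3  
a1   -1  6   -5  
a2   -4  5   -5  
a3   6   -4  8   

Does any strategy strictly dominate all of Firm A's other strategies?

No strictly dominant strategy

Check whether one of Firm A's strategies beats all alternatives regardless of what the opponent does.
a1 is not dominant: against b1, a2 gives 2 > -2.
a2 is not dominant: against b1, a3 gives 5 > 2.
a3 is not dominant: against b2, a1 gives 1 > -5.
No single strategy is best against every opponent action.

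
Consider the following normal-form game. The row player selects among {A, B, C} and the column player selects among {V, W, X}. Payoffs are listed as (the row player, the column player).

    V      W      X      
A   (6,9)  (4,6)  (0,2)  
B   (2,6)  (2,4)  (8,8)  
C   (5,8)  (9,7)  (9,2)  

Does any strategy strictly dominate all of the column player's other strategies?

No strictly dominant strategy

A strategy is strictly dominant if it gives the column player a strictly higher payoff than every other strategy, against every choice by the opponent.
V is not dominant: against B, X gives 8 > 6.
W is not dominant: against A, V gives 9 > 6.
X is not dominant: against A, V gives 9 > 2.
No single strategy is best against every opponent action.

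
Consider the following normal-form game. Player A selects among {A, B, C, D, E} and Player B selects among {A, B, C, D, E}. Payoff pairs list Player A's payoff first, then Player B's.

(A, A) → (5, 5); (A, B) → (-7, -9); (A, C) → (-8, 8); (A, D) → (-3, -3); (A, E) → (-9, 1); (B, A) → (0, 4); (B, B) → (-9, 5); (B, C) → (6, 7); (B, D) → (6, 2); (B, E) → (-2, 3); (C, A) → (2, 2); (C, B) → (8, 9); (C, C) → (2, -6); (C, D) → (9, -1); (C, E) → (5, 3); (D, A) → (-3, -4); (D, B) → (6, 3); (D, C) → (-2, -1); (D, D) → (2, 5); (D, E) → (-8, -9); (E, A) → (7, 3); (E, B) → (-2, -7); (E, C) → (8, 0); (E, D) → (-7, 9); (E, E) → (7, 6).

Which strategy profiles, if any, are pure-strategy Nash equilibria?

A profile is a Nash equilibrium when each player is best-responding to the other.
Player A's best responses — vs A: E (payoff 7); vs B: C (payoff 8); vs C: E (payoff 8); vs D: C (payoff 9); vs E: E (payoff 7).
Player B's best responses — vs A: C (payoff 8); vs B: C (payoff 7); vs C: B (payoff 9); vs D: D (payoff 5); vs E: D (payoff 9).
The only mutual best response is (C, B); neither player gains by switching there.

(C, B)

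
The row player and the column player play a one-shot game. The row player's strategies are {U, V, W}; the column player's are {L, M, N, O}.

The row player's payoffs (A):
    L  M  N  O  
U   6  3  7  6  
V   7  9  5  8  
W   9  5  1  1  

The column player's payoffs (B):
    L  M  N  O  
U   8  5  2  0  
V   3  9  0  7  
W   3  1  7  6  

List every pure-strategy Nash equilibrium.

(V, M)

Check mutual best responses: a cell is a NE iff neither player can gain by unilaterally deviating.
The row player's best responses — vs L: W (payoff 9); vs M: V (payoff 9); vs N: U (payoff 7); vs O: V (payoff 8).
The column player's best responses — vs U: L (payoff 8); vs V: M (payoff 9); vs W: N (payoff 7).
The only mutual best response is (V, M); neither player gains by switching there.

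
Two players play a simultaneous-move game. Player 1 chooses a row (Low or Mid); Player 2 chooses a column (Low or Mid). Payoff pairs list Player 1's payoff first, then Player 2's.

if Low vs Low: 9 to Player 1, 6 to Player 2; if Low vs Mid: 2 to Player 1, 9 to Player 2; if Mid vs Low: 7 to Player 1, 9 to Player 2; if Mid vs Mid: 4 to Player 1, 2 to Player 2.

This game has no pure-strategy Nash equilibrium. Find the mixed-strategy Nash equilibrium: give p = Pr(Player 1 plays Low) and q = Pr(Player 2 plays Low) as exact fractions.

p = 7/10, q = 1/2

Each player's mixing probability is pinned down by making the *other* player indifferent.
Player 2 indifferent between Low and Mid: p·6 + (1−p)·9 = p·9 + (1−p)·2 ⟹ 9 + (-3)p = 2 + 7p ⟹ p = 7/10.
Player 1 indifferent between Low and Mid: q·9 + (1−q)·2 = q·7 + (1−q)·4 ⟹ 2 + 7q = 4 + 3q ⟹ q = 1/2.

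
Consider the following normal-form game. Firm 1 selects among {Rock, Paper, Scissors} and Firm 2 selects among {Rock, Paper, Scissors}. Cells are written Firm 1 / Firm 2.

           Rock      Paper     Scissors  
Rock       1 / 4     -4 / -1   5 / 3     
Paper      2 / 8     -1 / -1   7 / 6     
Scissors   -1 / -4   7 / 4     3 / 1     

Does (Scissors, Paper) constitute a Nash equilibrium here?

Yes

Holding Firm 2 at Paper: Firm 1 gets 7 from Scissors, versus -4 from Rock, -1 from Paper. No profitable deviation for Firm 1.
Holding Firm 1 at Scissors: Firm 2 gets 4 from Paper, versus -4 from Rock, 1 from Scissors. No profitable deviation for Firm 2 either.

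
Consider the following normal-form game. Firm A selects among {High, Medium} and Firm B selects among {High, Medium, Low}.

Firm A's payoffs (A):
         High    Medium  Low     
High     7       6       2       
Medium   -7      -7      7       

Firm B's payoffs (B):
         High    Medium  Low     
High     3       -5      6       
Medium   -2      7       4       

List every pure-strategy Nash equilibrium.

Check mutual best responses: a cell is a NE iff neither player can gain by unilaterally deviating.
Firm A's best responses — vs High: High (payoff 7); vs Medium: High (payoff 6); vs Low: Medium (payoff 7).
Firm B's best responses — vs High: Low (payoff 6); vs Medium: Medium (payoff 7).
No cell has both players best-responding. For instance, Firm A's best reply to Medium is High, but against High Firm B prefers Low over Medium.

There is no pure-strategy Nash equilibrium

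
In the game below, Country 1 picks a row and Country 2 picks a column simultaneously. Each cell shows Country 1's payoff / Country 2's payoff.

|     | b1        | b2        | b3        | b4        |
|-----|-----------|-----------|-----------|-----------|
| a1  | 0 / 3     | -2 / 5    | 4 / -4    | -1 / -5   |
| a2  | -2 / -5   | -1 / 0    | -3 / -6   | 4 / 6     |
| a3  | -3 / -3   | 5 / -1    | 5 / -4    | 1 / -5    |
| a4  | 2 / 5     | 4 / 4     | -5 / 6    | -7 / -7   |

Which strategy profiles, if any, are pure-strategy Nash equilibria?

Find each player's best response to every opponent strategy; NE are the intersections.
Country 1's best responses — vs b1: a4 (payoff 2); vs b2: a3 (payoff 5); vs b3: a3 (payoff 5); vs b4: a2 (payoff 4).
Country 2's best responses — vs a1: b2 (payoff 5); vs a2: b4 (payoff 6); vs a3: b2 (payoff -1); vs a4: b3 (payoff 6).
Mutual best responses occur at (a2, b4) and (a3, b2); at each, neither player gains by switching.

(a2, b4) and (a3, b2)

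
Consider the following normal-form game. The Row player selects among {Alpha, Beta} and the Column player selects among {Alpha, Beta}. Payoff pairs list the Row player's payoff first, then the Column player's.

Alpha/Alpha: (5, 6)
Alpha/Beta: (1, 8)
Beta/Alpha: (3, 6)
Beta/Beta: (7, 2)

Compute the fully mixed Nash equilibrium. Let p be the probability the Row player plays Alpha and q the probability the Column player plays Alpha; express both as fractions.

In a mixed NE each player is indifferent between their pure strategies, so the opponent's mix sets the indifference.
The Column player indifferent between Alpha and Beta: p·6 + (1−p)·6 = p·8 + (1−p)·2 ⟹ 6 + 0p = 2 + 6p ⟹ p = 2/3.
The Row player indifferent between Alpha and Beta: q·5 + (1−q)·1 = q·3 + (1−q)·7 ⟹ 1 + 4q = 7 + (-4)q ⟹ q = 3/4.

p = 2/3, q = 3/4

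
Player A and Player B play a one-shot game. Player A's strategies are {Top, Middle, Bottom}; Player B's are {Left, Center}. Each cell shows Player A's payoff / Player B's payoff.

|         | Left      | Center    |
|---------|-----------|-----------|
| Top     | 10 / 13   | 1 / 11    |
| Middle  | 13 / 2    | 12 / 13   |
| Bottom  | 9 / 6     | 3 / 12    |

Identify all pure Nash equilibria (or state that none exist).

Check mutual best responses: a cell is a NE iff neither player can gain by unilaterally deviating.
Player A's best responses — vs Left: Middle (payoff 13); vs Center: Middle (payoff 12).
Player B's best responses — vs Top: Left (payoff 13); vs Middle: Center (payoff 13); vs Bottom: Center (payoff 12).
The only mutual best response is (Middle, Center); neither player gains by switching there.

(Middle, Center)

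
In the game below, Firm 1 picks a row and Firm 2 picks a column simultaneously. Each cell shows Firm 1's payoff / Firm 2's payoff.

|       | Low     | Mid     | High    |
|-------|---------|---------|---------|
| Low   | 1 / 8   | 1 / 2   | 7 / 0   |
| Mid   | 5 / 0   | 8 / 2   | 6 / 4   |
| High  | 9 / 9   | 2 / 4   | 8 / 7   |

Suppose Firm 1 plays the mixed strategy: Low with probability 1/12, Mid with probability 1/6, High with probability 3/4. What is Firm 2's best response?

Compute Firm 2's expected payoff from each pure strategy against the given mix.
Low: (1/12)·8 + (1/6)·0 + (3/4)·9 = 89/12
Mid: (1/12)·2 + (1/6)·2 + (3/4)·4 = 7/2
High: (1/12)·0 + (1/6)·4 + (3/4)·7 = 71/12
Highest expected payoff is 89/12, from Low.

Low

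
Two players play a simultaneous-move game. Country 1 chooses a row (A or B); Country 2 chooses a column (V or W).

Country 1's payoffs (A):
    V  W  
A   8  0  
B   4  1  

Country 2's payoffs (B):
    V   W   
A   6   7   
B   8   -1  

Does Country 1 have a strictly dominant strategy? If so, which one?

A strategy is strictly dominant if it gives Country 1 a strictly higher payoff than every other strategy, against every choice by the opponent.
A is not dominant: against W, B gives 1 > 0.
B is not dominant: against V, A gives 8 > 4.
No single strategy is best against every opponent action.

No strictly dominant strategy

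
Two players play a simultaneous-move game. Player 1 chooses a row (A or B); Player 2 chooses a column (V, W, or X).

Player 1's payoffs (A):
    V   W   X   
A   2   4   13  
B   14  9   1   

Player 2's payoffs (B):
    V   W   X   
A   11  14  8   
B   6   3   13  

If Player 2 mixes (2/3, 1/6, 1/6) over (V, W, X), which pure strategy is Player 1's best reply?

B

Player 1's best reply maximizes expected payoff against the mix.
A: (2/3)·2 + (1/6)·4 + (1/6)·13 = 25/6
B: (2/3)·14 + (1/6)·9 + (1/6)·1 = 11
Highest expected payoff is 11, from B.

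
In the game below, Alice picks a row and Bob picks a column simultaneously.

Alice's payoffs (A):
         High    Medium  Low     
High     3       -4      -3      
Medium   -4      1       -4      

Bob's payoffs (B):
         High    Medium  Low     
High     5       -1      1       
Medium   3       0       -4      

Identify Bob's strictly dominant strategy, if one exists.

Check whether one of Bob's strategies beats all alternatives regardless of what the opponent does.
High strictly dominates: vs High: 5 > each of {-1, 1}; vs Medium: 3 > each of {0, -4}.

High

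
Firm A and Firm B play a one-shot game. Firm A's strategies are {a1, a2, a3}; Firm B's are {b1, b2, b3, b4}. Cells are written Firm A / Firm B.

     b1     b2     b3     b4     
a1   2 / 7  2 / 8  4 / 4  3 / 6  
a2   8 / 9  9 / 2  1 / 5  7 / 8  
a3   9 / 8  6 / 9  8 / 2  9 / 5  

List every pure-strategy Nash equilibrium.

None

Check mutual best responses: a cell is a NE iff neither player can gain by unilaterally deviating.
Firm A's best responses — vs b1: a3 (payoff 9); vs b2: a2 (payoff 9); vs b3: a3 (payoff 8); vs b4: a3 (payoff 9).
Firm B's best responses — vs a1: b2 (payoff 8); vs a2: b1 (payoff 9); vs a3: b2 (payoff 9).
No cell has both players best-responding. For instance, Firm A's best reply to b3 is a3, but against a3 Firm B prefers b2 over b3.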